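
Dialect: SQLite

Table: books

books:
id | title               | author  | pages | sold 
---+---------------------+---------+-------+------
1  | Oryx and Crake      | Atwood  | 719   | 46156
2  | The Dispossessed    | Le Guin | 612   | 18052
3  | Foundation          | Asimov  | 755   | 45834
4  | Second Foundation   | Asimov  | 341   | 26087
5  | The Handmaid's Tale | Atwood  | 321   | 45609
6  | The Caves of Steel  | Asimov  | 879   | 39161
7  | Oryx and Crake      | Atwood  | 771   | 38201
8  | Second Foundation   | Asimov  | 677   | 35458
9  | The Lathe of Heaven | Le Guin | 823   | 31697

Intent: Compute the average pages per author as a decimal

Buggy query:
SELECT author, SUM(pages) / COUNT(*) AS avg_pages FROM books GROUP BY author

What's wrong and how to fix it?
Bug: Both operands are integers, so '/' performs integer division and truncates

Fix: Multiply by 1.0 (or CAST to REAL) to force floating-point division

Corrected query:
SELECT author, SUM(pages) * 1.0 / COUNT(*) AS avg_pages FROM books GROUP BY author

Result:
author  | avg_pages 
--------+-----------
Asimov  | 663       
Atwood  | 603.666667
Le Guin | 717.5     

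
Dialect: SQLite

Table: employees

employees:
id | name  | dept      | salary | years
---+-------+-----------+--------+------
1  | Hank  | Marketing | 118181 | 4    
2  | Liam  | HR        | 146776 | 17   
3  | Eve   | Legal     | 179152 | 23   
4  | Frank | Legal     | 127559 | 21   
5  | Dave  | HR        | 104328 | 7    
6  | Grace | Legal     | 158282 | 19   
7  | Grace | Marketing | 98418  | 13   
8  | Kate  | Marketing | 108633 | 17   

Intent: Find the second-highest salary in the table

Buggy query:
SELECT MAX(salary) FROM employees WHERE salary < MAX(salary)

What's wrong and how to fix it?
Bug: The inner MAX is an aggregate inside WHERE, which is not allowed

Fix: Compute the overall MAX in a subquery, then take MAX of rows below it

Corrected query:
SELECT MAX(salary) FROM employees WHERE salary < (SELECT MAX(salary) FROM employees)

Result:
MAX(salary)
-----------
158282     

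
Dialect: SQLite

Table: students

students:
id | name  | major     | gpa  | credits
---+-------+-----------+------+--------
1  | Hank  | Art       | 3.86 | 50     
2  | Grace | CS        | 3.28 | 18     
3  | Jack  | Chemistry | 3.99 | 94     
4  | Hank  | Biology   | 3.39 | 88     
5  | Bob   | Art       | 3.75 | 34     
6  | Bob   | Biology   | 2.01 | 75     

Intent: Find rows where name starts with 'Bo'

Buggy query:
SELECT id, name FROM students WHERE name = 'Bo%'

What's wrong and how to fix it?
Bug: '=' compares the literal string including the % character; pattern matching needs LIKE

Fix: Replace '=' with LIKE so 'Bo%' is treated as a pattern

Corrected query:
SELECT id, name FROM students WHERE name LIKE 'Bo%'

Result:
id | name
---+-----
5  | Bob 
6  | Bob 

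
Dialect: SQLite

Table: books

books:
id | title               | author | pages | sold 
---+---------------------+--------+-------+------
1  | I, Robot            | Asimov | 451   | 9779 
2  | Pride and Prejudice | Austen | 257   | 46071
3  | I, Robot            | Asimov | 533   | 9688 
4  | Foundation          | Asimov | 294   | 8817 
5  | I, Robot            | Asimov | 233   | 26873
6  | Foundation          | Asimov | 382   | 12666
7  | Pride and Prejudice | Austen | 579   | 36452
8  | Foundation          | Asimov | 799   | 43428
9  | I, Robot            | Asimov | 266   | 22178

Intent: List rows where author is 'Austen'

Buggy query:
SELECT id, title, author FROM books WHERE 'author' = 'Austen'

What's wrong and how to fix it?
Bug: Single quotes denote string literals in SQL; the column name is being compared as a constant string

Fix: Reference the column as author without single quotes

Corrected query:
SELECT id, title, author FROM books WHERE author = 'Austen'

Result:
id | title               | author
---+---------------------+-------
2  | Pride and Prejudice | Austen
7  | Pride and Prejudice | Austen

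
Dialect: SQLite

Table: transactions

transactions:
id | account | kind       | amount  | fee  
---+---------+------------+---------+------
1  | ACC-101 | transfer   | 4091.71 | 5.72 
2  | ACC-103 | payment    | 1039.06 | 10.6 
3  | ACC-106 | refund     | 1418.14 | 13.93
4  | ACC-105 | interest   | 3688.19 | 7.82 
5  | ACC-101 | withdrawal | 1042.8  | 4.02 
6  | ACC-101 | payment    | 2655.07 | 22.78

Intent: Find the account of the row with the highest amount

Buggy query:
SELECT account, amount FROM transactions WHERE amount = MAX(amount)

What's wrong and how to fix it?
Bug: WHERE is evaluated per row; an aggregate over the whole table isn't defined there

Fix: Use a subquery: WHERE amount = (SELECT MAX(amount) FROM transactions)

Corrected query:
SELECT account, amount FROM transactions WHERE amount = (SELECT MAX(amount) FROM transactions)

Result:
account | amount 
--------+--------
ACC-101 | 4091.71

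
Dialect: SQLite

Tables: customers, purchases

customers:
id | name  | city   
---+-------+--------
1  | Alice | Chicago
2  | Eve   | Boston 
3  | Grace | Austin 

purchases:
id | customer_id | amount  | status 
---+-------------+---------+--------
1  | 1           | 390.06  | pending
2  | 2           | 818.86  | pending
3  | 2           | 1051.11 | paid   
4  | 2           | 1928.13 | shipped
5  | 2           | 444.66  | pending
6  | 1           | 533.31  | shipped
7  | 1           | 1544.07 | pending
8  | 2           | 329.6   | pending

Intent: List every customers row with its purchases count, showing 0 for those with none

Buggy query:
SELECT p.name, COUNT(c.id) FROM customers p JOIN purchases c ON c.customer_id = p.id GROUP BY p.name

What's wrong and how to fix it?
Bug: INNER JOIN drops customers rows that have no matching purchases rows

Fix: Switch to LEFT JOIN to retain unmatched parent rows

Corrected query:
SELECT p.name, COUNT(c.id) FROM customers p LEFT JOIN purchases c ON c.customer_id = p.id GROUP BY p.name

Result:
name  | COUNT(c.id)
------+------------
Alice | 3          
Eve   | 5          
Grace | 0          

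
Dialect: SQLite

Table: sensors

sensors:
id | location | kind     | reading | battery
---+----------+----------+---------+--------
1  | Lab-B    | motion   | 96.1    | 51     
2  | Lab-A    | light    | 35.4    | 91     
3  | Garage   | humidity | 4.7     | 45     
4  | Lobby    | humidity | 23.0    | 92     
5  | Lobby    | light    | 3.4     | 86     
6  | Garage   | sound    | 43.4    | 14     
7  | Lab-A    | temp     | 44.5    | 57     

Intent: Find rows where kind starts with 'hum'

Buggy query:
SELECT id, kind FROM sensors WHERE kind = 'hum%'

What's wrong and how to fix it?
Bug: '=' compares the literal string including the % character; pattern matching needs LIKE

Fix: Replace '=' with LIKE so 'hum%' is treated as a pattern

Corrected query:
SELECT id, kind FROM sensors WHERE kind LIKE 'hum%'

Result:
id | kind    
---+---------
3  | humidity
4  | humidity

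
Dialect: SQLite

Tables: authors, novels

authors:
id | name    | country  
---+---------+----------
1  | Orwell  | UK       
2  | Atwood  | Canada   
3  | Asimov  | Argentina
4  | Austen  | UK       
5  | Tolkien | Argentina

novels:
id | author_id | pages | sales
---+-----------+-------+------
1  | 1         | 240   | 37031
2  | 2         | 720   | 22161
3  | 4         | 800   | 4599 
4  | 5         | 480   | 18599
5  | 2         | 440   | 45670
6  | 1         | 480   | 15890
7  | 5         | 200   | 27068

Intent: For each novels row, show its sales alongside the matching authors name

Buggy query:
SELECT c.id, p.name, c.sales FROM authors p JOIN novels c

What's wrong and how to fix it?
Bug: Missing join condition: each novels row is matched to all authors rows instead of just its own

Fix: Specify the join condition linking the foreign key to the parent id

Corrected query:
SELECT c.id, p.name, c.sales FROM authors p JOIN novels c ON c.author_id = p.id

Result:
id | name    | sales
---+---------+------
1  | Orwell  | 37031
2  | Atwood  | 22161
3  | Austen  | 4599 
4  | Tolkien | 18599
5  | Atwood  | 45670
6  | Orwell  | 15890
7  | Tolkien | 27068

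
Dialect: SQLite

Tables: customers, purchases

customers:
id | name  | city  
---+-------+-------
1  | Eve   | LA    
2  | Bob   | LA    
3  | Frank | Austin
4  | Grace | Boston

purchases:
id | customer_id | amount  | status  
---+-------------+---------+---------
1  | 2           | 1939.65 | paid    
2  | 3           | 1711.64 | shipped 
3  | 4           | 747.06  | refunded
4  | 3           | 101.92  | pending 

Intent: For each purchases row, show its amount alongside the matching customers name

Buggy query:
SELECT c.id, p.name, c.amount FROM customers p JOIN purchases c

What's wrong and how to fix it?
Bug: Missing join condition: each purchases row is matched to all customers rows instead of just its own

Fix: Add ON c.customer_id = p.id to the JOIN

Corrected query:
SELECT c.id, p.name, c.amount FROM customers p JOIN purchases c ON c.customer_id = p.id

Result:
id | name  | amount 
---+-------+--------
1  | Bob   | 1939.65
2  | Frank | 1711.64
3  | Grace | 747.06 
4  | Frank | 101.92 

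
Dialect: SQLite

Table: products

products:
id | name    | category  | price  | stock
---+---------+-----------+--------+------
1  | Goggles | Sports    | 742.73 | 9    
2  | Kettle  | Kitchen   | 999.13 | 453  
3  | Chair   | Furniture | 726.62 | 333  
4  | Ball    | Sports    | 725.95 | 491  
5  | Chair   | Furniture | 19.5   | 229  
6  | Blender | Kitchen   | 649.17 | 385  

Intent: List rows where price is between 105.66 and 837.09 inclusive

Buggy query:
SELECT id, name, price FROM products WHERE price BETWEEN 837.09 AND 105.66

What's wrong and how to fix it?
Bug: BETWEEN expects the lower bound first; with 837.09 AND 105.66 the range is empty

Fix: Swap the bounds so the smaller value comes first

Corrected query:
SELECT id, name, price FROM products WHERE price BETWEEN 105.66 AND 837.09

Result:
id | name    | price 
---+---------+-------
1  | Goggles | 742.73
3  | Chair   | 726.62
4  | Ball    | 725.95
6  | Blender | 649.17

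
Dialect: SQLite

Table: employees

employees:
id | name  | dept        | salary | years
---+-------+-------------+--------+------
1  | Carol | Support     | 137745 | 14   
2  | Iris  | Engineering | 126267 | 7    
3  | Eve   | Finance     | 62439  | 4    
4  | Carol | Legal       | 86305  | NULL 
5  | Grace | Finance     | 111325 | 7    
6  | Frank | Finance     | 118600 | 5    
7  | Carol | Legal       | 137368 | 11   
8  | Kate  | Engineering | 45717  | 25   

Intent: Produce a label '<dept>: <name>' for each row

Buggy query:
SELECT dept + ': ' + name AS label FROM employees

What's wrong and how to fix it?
Bug: '+' is numeric addition; on text columns SQLite converts them to 0 instead of concatenating

Fix: Use the || operator for string concatenation

Corrected query:
SELECT dept || ': ' || name AS label FROM employees

Result:
label            
-----------------
Support: Carol   
Engineering: Iris
Finance: Eve     
Legal: Carol     
Finance: Grace   
Finance: Frank   
Legal: Carol     
Engineering: Kate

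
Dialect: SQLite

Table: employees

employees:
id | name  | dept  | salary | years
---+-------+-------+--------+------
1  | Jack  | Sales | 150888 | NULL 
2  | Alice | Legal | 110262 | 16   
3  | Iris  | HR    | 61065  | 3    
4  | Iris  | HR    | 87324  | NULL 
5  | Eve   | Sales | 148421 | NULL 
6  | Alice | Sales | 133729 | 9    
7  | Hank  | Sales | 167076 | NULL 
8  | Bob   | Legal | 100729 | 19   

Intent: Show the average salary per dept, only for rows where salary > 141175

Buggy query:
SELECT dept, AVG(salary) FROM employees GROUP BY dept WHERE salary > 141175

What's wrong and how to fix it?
Bug: WHERE cannot follow GROUP BY

Fix: Move the WHERE clause before GROUP BY

Corrected query:
SELECT dept, AVG(salary) FROM employees WHERE salary > 141175 GROUP BY dept

Result:
dept  | AVG(salary)  
------+--------------
Sales | 155461.666667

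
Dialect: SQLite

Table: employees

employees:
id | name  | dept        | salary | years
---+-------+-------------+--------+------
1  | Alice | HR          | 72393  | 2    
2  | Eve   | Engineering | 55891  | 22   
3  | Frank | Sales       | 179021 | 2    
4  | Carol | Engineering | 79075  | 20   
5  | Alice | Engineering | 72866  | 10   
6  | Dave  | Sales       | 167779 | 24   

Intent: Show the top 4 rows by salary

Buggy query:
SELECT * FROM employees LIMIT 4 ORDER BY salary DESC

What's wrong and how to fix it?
Bug: ORDER BY cannot follow LIMIT; LIMIT is the final clause

Fix: Swap the clauses: ORDER BY first, then LIMIT

Corrected query:
SELECT * FROM employees ORDER BY salary DESC LIMIT 4

Result:
id | name  | dept        | salary | years
---+-------+-------------+--------+------
3  | Frank | Sales       | 179021 | 2    
6  | Dave  | Sales       | 167779 | 24   
4  | Carol | Engineering | 79075  | 20   
5  | Alice | Engineering | 72866  | 10   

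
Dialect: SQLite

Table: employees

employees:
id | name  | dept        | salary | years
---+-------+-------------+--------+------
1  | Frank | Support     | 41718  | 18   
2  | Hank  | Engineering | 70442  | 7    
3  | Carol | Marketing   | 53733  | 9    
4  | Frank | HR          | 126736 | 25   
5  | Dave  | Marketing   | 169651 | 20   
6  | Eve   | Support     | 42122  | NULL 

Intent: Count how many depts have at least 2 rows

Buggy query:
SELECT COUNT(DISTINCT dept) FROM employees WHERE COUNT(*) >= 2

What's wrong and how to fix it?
Bug: WHERE filters individual rows, not groups, so a group-level COUNT is invalid there

Fix: Use a subquery that GROUPs and filters with HAVING, then count its rows

Corrected query:
SELECT COUNT(*) FROM (SELECT dept FROM employees GROUP BY dept HAVING COUNT(*) >= 2)

Result:
COUNT(*)
--------
2       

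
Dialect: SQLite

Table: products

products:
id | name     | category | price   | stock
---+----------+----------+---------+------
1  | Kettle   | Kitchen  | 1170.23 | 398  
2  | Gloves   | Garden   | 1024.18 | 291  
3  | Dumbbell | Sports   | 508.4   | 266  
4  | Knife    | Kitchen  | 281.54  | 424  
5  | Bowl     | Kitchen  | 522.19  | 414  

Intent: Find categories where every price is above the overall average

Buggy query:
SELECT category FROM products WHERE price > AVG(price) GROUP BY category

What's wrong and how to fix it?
Bug: WHERE evaluates per row before aggregation, so AVG() is unavailable

Fix: Use a subquery for AVG and a HAVING MIN(...) filter so the condition holds for every row in the group

Corrected query:
SELECT category FROM products GROUP BY category HAVING MIN(price) > (SELECT AVG(price) FROM products)

Result:
category
--------
Garden  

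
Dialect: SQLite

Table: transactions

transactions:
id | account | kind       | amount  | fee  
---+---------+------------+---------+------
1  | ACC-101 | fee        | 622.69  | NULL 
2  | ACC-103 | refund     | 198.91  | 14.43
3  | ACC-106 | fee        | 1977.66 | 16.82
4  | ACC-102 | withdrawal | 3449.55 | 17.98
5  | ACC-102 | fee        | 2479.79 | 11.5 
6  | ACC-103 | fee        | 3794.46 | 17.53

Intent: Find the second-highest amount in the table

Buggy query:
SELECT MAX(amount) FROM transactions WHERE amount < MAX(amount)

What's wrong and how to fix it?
Bug: The inner MAX is an aggregate inside WHERE, which is not allowed

Fix: Compute the overall MAX in a subquery, then take MAX of rows below it

Corrected query:
SELECT MAX(amount) FROM transactions WHERE amount < (SELECT MAX(amount) FROM transactions)

Result:
MAX(amount)
-----------
3449.55    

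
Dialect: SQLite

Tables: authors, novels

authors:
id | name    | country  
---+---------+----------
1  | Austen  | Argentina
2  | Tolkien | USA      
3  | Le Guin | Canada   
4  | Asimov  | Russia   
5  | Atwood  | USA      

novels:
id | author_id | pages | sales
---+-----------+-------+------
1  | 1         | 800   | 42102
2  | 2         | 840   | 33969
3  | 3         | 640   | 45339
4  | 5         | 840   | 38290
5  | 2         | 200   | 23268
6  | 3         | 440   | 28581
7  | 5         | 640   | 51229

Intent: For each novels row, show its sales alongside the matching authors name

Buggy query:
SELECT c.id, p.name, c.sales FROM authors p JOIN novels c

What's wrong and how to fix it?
Bug: JOIN with no ON clause produces a cartesian product; every novels row pairs with every authors row

Fix: Specify the join condition linking the foreign key to the parent id

Corrected query:
SELECT c.id, p.name, c.sales FROM authors p JOIN novels c ON c.author_id = p.id

Result:
id | name    | sales
---+---------+------
1  | Austen  | 42102
2  | Tolkien | 33969
3  | Le Guin | 45339
4  | Atwood  | 38290
5  | Tolkien | 23268
6  | Le Guin | 28581
7  | Atwood  | 51229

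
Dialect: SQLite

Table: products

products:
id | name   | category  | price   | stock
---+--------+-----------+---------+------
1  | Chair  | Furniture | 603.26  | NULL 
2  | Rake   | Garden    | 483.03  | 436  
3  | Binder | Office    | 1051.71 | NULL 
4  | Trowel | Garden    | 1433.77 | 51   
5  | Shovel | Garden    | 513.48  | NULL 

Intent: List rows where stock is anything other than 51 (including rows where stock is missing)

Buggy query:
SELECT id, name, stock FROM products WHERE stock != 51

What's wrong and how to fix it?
Bug: 'stock != 51' is unknown when stock is NULL, so NULL rows are silently excluded

Fix: Add an explicit OR stock IS NULL to include the missing-value rows

Corrected query:
SELECT id, name, stock FROM products WHERE stock != 51 OR stock IS NULL

Result:
id | name   | stock
---+--------+------
1  | Chair  | NULL 
2  | Rake   | 436  
3  | Binder | NULL 
5  | Shovel | NULL 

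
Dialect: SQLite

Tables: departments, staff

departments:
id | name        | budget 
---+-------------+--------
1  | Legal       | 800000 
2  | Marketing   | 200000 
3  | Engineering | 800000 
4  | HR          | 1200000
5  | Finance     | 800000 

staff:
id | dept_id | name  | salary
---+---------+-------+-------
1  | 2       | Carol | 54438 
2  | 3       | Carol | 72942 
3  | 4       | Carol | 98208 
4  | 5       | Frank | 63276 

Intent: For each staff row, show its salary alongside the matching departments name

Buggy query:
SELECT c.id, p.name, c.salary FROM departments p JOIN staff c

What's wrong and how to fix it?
Bug: JOIN with no ON clause produces a cartesian product; every staff row pairs with every departments row

Fix: Specify the join condition linking the foreign key to the parent id

Corrected query:
SELECT c.id, p.name, c.salary FROM departments p JOIN staff c ON c.dept_id = p.id

Result:
id | name        | salary
---+-------------+-------
1  | Marketing   | 54438 
2  | Engineering | 72942 
3  | HR          | 98208 
4  | Finance     | 63276 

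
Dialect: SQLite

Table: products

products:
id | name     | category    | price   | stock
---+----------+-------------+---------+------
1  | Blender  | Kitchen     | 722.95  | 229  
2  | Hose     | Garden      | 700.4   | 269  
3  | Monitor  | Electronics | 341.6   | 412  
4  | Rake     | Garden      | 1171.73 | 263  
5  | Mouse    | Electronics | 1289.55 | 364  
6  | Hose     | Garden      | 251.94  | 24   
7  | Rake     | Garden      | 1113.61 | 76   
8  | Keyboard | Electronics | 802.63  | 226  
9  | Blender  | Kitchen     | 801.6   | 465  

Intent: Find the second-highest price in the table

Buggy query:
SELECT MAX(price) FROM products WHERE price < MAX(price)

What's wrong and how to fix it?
Bug: The inner MAX is an aggregate inside WHERE, which is not allowed

Fix: Compute the overall MAX in a subquery, then take MAX of rows below it

Corrected query:
SELECT MAX(price) FROM products WHERE price < (SELECT MAX(price) FROM products)

Result:
MAX(price)
----------
1171.73   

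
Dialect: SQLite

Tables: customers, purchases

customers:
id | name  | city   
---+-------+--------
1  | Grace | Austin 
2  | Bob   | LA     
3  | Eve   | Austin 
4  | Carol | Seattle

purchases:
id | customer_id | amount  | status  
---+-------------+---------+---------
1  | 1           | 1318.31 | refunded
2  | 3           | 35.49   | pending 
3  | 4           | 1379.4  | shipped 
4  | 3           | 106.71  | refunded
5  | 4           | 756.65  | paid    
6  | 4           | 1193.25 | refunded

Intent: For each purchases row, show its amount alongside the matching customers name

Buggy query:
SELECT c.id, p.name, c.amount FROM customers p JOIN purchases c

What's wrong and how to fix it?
Bug: JOIN with no ON clause produces a cartesian product; every purchases row pairs with every customers row

Fix: Add ON c.customer_id = p.id to the JOIN

Corrected query:
SELECT c.id, p.name, c.amount FROM customers p JOIN purchases c ON c.customer_id = p.id

Result:
id | name  | amount 
---+-------+--------
1  | Grace | 1318.31
2  | Eve   | 35.49  
3  | Carol | 1379.4 
4  | Eve   | 106.71 
5  | Carol | 756.65 
6  | Carol | 1193.25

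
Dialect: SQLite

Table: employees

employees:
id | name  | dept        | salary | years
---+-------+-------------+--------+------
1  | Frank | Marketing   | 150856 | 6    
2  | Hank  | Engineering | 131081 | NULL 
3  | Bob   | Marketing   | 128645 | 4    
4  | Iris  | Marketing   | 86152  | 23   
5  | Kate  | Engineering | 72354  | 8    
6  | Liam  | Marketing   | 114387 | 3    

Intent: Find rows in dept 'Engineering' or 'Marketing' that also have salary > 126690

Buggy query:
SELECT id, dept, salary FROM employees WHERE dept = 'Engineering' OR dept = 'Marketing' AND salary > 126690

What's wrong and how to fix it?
Bug: AND binds tighter than OR, so this parses as dept = 'Engineering' OR (dept = 'Marketing' AND salary > 126690)

Fix: Add parentheses around the OR so the AND applies to both alternatives

Corrected query:
SELECT id, dept, salary FROM employees WHERE (dept = 'Engineering' OR dept = 'Marketing') AND salary > 126690

Result:
id | dept        | salary
---+-------------+-------
1  | Marketing   | 150856
2  | Engineering | 131081
3  | Marketing   | 128645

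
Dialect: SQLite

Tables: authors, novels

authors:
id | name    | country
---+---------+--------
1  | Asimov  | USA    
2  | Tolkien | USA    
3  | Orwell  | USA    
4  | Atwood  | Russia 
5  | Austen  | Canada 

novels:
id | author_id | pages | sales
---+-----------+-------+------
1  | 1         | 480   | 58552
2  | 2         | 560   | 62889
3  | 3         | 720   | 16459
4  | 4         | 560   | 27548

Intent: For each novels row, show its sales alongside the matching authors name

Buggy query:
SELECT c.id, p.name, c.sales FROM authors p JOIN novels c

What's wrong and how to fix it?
Bug: JOIN with no ON clause produces a cartesian product; every novels row pairs with every authors row

Fix: Add ON c.author_id = p.id to the JOIN

Corrected query:
SELECT c.id, p.name, c.sales FROM authors p JOIN novels c ON c.author_id = p.id

Result:
id | name    | sales
---+---------+------
1  | Asimov  | 58552
2  | Tolkien | 62889
3  | Orwell  | 16459
4  | Atwood  | 27548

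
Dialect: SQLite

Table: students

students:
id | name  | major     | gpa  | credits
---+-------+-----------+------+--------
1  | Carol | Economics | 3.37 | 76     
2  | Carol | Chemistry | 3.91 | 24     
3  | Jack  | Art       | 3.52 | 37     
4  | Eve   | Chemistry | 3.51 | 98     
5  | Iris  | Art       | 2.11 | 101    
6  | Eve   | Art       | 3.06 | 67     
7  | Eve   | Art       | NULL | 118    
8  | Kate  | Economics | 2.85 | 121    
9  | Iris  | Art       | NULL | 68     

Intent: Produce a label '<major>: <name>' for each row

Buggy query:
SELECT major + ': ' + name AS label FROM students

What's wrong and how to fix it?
Bug: '+' is numeric addition; on text columns SQLite converts them to 0 instead of concatenating

Fix: Use the || operator for string concatenation

Corrected query:
SELECT major || ': ' || name AS label FROM students

Result:
label           
----------------
Economics: Carol
Chemistry: Carol
Art: Jack       
Chemistry: Eve  
Art: Iris       
Art: Eve        
Art: Eve        
Economics: Kate 
Art: Iris       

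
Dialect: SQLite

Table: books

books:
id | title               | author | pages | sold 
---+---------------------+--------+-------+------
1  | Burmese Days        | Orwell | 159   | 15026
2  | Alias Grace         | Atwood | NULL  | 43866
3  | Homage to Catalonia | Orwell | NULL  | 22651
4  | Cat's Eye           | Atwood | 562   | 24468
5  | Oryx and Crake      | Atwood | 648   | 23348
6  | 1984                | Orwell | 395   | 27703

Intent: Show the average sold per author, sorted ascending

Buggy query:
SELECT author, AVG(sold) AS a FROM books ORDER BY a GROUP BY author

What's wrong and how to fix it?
Bug: GROUP BY must precede ORDER BY

Fix: Reorder: SELECT … FROM … GROUP BY … ORDER BY …

Corrected query:
SELECT author, AVG(sold) AS a FROM books GROUP BY author ORDER BY a

Result:
author | a           
-------+-------------
Orwell | 21793.333333
Atwood | 30560.666667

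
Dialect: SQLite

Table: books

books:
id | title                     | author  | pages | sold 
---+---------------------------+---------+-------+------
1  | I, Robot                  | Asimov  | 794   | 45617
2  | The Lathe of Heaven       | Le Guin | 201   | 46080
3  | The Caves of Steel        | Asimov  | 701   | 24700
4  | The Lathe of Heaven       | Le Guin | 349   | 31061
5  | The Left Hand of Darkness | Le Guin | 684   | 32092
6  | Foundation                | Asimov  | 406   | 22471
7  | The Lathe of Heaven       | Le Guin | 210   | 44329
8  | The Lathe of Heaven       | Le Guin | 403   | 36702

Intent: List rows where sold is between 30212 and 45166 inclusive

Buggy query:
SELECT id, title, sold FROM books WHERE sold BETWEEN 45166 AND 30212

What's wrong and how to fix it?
Bug: BETWEEN expects the lower bound first; with 45166 AND 30212 the range is empty

Fix: Swap the bounds so the smaller value comes first

Corrected query:
SELECT id, title, sold FROM books WHERE sold BETWEEN 30212 AND 45166

Result:
id | title                     | sold 
---+---------------------------+------
4  | The Lathe of Heaven       | 31061
5  | The Left Hand of Darkness | 32092
7  | The Lathe of Heaven       | 44329
8  | The Lathe of Heaven       | 36702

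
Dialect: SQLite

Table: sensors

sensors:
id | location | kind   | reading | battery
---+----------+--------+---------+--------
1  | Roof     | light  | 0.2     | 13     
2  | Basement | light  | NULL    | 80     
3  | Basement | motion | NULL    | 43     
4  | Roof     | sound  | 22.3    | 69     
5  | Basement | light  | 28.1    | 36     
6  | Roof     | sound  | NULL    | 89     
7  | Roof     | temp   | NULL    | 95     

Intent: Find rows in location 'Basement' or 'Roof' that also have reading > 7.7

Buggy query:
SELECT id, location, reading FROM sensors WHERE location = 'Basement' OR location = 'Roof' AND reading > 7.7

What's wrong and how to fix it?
Bug: Without parentheses, AND is evaluated before OR, so the reading filter only applies to the 'Roof' branch

Fix: Group the OR with parentheses (or use IN), then AND the threshold

Corrected query:
SELECT id, location, reading FROM sensors WHERE (location = 'Basement' OR location = 'Roof') AND reading > 7.7

Result:
id | location | reading
---+----------+--------
4  | Roof     | 22.3   
5  | Basement | 28.1   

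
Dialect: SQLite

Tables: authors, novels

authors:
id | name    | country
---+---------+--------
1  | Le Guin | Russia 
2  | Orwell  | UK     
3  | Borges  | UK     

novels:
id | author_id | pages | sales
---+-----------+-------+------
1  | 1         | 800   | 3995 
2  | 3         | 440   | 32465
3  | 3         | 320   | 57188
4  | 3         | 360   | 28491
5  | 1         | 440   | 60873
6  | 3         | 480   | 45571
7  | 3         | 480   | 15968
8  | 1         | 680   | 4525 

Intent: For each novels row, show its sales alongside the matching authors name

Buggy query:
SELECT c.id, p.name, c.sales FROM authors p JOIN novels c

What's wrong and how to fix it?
Bug: Missing join condition: each novels row is matched to all authors rows instead of just its own

Fix: Add ON c.author_id = p.id to the JOIN

Corrected query:
SELECT c.id, p.name, c.sales FROM authors p JOIN novels c ON c.author_id = p.id

Result:
id | name    | sales
---+---------+------
1  | Le Guin | 3995 
2  | Borges  | 32465
3  | Borges  | 57188
4  | Borges  | 28491
5  | Le Guin | 60873
6  | Borges  | 45571
7  | Borges  | 15968
8  | Le Guin | 4525 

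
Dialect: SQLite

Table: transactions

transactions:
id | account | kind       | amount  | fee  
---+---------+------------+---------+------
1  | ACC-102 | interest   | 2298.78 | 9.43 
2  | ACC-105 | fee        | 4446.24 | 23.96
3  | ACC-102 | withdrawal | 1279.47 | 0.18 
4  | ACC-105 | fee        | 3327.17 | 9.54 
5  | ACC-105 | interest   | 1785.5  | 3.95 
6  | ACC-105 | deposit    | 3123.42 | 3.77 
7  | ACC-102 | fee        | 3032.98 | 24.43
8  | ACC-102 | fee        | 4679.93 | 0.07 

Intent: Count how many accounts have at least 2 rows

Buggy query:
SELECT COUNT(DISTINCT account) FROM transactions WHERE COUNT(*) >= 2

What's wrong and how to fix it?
Bug: COUNT(*) cannot appear in WHERE; the per-group count doesn't exist yet

Fix: Use a subquery that GROUPs and filters with HAVING, then count its rows

Corrected query:
SELECT COUNT(*) FROM (SELECT account FROM transactions GROUP BY account HAVING COUNT(*) >= 2)

Result:
COUNT(*)
--------
2       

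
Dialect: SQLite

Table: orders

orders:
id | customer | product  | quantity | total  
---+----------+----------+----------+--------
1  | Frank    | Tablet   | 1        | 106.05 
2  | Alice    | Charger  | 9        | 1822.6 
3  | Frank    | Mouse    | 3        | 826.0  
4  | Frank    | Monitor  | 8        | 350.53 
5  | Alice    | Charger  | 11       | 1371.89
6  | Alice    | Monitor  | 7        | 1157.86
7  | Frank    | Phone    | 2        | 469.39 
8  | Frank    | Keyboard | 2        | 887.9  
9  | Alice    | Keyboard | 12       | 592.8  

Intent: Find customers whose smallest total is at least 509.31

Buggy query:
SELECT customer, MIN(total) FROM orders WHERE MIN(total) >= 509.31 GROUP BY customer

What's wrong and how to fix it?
Bug: Aggregates like MIN are computed per group after WHERE runs

Fix: Replace WHERE with HAVING after the GROUP BY

Corrected query:
SELECT customer, MIN(total) FROM orders GROUP BY customer HAVING MIN(total) >= 509.31

Result:
customer | MIN(total)
---------+-----------
Alice    | 592.8     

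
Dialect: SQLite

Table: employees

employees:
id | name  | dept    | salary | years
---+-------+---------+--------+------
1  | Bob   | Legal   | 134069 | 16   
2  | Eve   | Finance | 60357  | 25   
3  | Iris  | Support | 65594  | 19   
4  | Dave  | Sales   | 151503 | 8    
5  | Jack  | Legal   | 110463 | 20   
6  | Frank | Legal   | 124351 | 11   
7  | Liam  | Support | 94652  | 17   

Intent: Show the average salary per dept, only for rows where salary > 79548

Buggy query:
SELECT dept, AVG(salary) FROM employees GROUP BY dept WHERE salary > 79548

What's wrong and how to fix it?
Bug: WHERE cannot follow GROUP BY

Fix: Move the WHERE clause before GROUP BY

Corrected query:
SELECT dept, AVG(salary) FROM employees WHERE salary > 79548 GROUP BY dept

Result:
dept    | AVG(salary)
--------+------------
Legal   | 122961     
Sales   | 151503     
Support | 94652      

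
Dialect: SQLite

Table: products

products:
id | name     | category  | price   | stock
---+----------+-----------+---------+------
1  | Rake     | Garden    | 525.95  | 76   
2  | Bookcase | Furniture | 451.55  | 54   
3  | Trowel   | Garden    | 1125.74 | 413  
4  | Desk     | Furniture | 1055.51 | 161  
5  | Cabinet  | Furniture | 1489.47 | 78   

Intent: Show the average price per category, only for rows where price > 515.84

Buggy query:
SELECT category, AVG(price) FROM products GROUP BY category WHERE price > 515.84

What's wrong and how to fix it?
Bug: Row-level WHERE must come before GROUP BY in the clause order

Fix: Move the WHERE clause before GROUP BY

Corrected query:
SELECT category, AVG(price) FROM products WHERE price > 515.84 GROUP BY category

Result:
category  | AVG(price)
----------+-----------
Furniture | 1272.49   
Garden    | 825.845   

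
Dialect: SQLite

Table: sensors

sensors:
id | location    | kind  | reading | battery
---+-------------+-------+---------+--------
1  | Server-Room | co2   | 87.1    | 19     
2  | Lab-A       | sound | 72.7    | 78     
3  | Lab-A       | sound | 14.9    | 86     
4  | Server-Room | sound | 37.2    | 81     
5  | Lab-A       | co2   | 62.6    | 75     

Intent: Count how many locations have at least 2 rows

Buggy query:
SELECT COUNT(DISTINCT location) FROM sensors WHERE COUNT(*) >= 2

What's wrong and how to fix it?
Bug: WHERE filters individual rows, not groups, so a group-level COUNT is invalid there

Fix: Use a subquery that GROUPs and filters with HAVING, then count its rows

Corrected query:
SELECT COUNT(*) FROM (SELECT location FROM sensors GROUP BY location HAVING COUNT(*) >= 2)

Result:
COUNT(*)
--------
2       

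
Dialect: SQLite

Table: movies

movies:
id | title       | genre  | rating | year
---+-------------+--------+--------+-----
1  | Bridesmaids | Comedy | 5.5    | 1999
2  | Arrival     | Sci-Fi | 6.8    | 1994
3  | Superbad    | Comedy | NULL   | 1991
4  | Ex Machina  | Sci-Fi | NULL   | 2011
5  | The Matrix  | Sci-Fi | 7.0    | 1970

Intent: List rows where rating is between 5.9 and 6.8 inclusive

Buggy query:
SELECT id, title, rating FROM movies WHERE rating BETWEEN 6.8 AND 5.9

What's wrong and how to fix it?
Bug: BETWEEN expects the lower bound first; with 6.8 AND 5.9 the range is empty

Fix: Swap the bounds so the smaller value comes first

Corrected query:
SELECT id, title, rating FROM movies WHERE rating BETWEEN 5.9 AND 6.8

Result:
id | title   | rating
---+---------+-------
2  | Arrival | 6.8   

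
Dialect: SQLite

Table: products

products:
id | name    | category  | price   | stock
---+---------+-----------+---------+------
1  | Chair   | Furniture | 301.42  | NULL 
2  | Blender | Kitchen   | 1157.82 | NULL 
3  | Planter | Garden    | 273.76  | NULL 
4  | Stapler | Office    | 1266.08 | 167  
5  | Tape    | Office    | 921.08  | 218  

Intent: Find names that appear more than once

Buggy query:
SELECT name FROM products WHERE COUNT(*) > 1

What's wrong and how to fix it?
Bug: COUNT(*) is an aggregate and cannot be used in WHERE

Fix: Group first, then use HAVING for the count condition

Corrected query:
SELECT name FROM products GROUP BY name HAVING COUNT(*) > 1

Result:
(no rows)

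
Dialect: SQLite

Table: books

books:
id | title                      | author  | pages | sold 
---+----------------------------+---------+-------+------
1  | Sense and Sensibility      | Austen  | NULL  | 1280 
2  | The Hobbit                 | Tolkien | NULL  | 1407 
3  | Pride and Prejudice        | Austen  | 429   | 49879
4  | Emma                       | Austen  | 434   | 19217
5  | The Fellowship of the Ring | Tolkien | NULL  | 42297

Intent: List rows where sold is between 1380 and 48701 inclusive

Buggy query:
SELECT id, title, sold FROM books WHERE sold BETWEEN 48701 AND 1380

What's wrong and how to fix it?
Bug: The bounds are reversed; BETWEEN a AND b requires a <= b to match anything

Fix: Write BETWEEN 1380 AND 48701

Corrected query:
SELECT id, title, sold FROM books WHERE sold BETWEEN 1380 AND 48701

Result:
id | title                      | sold 
---+----------------------------+------
2  | The Hobbit                 | 1407 
4  | Emma                       | 19217
5  | The Fellowship of the Ring | 42297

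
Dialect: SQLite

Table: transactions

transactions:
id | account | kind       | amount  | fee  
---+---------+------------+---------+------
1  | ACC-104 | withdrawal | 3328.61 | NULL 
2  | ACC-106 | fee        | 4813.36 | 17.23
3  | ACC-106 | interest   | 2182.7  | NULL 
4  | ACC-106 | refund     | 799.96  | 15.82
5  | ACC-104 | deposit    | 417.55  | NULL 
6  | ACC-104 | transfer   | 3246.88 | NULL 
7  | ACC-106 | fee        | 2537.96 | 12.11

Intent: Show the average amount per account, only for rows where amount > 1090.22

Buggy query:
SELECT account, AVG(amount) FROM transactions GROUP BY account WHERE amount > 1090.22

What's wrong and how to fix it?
Bug: WHERE cannot follow GROUP BY

Fix: Place WHERE between FROM and GROUP BY

Corrected query:
SELECT account, AVG(amount) FROM transactions WHERE amount > 1090.22 GROUP BY account

Result:
account | AVG(amount)
--------+------------
ACC-104 | 3287.745   
ACC-106 | 3178.006667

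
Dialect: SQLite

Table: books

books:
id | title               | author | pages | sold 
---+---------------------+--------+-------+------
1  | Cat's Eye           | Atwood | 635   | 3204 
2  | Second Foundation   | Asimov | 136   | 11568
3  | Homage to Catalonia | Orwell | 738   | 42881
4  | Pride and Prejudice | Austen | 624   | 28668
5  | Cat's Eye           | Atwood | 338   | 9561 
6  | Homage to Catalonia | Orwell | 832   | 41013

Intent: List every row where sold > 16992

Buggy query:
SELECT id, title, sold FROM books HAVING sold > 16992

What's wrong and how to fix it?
Bug: HAVING filters the output of aggregation, but this query has no GROUP BY and no aggregate functions, so SQLite rejects it (HAVING clause on a non-aggregate query); the condition here is per row

Fix: Replace HAVING with WHERE since the condition applies to individual rows

Corrected query:
SELECT id, title, sold FROM books WHERE sold > 16992

Result:
id | title               | sold 
---+---------------------+------
3  | Homage to Catalonia | 42881
4  | Pride and Prejudice | 28668
6  | Homage to Catalonia | 41013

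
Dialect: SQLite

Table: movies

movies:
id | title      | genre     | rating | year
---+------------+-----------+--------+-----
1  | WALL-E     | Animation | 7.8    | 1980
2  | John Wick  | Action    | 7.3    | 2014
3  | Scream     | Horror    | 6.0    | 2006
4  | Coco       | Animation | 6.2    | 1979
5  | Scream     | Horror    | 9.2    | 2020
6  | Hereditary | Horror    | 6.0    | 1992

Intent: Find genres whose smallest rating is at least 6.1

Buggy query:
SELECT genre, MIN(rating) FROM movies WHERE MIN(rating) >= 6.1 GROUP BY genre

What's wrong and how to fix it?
Bug: Aggregates like MIN are computed per group after WHERE runs

Fix: Use HAVING for the per-group MIN condition

Corrected query:
SELECT genre, MIN(rating) FROM movies GROUP BY genre HAVING MIN(rating) >= 6.1

Result:
genre     | MIN(rating)
----------+------------
Action    | 7.3        
Animation | 6.2        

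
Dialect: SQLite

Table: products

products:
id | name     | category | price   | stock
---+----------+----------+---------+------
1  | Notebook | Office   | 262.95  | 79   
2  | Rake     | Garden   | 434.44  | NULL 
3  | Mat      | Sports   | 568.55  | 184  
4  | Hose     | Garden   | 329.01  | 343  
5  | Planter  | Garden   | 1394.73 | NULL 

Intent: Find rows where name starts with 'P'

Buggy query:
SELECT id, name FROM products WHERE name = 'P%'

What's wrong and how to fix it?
Bug: Wildcards only work with LIKE; '=' treats '%' as a literal character

Fix: Replace '=' with LIKE so 'P%' is treated as a pattern

Corrected query:
SELECT id, name FROM products WHERE name LIKE 'P%'

Result:
id | name   
---+--------
5  | Planter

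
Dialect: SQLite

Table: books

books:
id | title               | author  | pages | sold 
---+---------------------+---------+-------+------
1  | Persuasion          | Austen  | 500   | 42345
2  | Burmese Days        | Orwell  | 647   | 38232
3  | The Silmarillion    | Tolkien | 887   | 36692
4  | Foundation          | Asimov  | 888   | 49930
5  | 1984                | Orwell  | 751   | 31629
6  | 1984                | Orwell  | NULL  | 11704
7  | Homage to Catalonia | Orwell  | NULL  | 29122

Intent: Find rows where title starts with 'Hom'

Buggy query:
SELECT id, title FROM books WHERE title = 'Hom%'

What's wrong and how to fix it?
Bug: '=' compares the literal string including the % character; pattern matching needs LIKE

Fix: Use LIKE for wildcard pattern matching

Corrected query:
SELECT id, title FROM books WHERE title LIKE 'Hom%'

Result:
id | title              
---+--------------------
7  | Homage to Catalonia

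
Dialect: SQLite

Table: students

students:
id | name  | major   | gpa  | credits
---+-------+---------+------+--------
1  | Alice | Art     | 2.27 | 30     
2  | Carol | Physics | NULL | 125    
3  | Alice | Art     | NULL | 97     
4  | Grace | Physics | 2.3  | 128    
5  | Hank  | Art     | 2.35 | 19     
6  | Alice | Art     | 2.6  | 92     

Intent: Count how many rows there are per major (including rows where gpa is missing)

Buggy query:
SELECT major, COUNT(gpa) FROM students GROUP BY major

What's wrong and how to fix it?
Bug: COUNT(column) counts non-NULL values only; rows with NULL gpa aren't counted

Fix: Replace COUNT(gpa) with COUNT(*)

Corrected query:
SELECT major, COUNT(*) FROM students GROUP BY major

Result:
major   | COUNT(*)
--------+---------
Art     | 4       
Physics | 2       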